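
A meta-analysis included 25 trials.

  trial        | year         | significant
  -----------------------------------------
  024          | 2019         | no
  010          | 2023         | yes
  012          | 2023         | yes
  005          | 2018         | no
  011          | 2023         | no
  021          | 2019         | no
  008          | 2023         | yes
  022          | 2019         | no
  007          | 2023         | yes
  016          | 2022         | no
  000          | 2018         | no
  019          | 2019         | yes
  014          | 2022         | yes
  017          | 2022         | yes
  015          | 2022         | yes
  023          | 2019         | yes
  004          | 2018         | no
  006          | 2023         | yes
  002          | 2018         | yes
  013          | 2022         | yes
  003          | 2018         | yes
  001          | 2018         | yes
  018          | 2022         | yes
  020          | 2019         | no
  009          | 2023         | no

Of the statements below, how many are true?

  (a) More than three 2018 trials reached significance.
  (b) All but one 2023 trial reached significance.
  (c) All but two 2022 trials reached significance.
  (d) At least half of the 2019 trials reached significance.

0

(a) 2018: |A| = 6, |A ∩ B| = 3; needs |A ∩ B| > 3 — false.
(b) 2023: |A| = 7, |A ∩ B| = 5; needs |A ∖ B| = 1 — false.
(c) 2022: |A| = 6, |A ∩ B| = 5; needs |A ∖ B| = 2 — false.
(d) 2019: |A| = 6, |A ∩ B| = 2; needs |A ∩ B| ≥ |A ∖ B| — false.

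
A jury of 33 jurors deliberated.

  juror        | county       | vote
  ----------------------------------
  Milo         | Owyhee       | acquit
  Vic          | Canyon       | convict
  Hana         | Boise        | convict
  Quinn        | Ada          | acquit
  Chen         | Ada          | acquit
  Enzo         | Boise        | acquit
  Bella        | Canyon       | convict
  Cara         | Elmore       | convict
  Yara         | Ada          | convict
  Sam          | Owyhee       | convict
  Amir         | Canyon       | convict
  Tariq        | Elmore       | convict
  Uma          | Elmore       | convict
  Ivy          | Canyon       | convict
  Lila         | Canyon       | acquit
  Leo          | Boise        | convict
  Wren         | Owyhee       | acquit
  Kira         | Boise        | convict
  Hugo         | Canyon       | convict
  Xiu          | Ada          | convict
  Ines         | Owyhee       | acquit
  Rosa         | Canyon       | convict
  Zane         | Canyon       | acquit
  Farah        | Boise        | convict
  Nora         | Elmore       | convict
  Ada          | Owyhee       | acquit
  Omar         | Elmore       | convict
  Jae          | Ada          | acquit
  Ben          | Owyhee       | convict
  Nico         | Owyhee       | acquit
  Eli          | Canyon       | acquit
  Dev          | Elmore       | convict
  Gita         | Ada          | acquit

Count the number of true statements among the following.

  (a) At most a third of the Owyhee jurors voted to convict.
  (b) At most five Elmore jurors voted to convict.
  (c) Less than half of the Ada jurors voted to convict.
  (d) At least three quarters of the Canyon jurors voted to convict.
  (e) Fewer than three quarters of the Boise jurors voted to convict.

(a) Owyhee: |A| = 7, |A ∩ B| = 2; needs |A ∩ B| / |A| ≤ 1/3 — true.
(b) Elmore: |A| = 6, |A ∩ B| = 6; needs |A ∩ B| ≤ 5 — false.
(c) Ada: |A| = 6, |A ∩ B| = 2; needs |A ∩ B| < |A ∖ B| — true.
(d) Canyon: |A| = 9, |A ∩ B| = 6; needs |A ∩ B| / |A| ≥ 3/4 — false.
(e) Boise: |A| = 5, |A ∩ B| = 4; needs |A ∩ B| / |A| < 3/4 — false.

2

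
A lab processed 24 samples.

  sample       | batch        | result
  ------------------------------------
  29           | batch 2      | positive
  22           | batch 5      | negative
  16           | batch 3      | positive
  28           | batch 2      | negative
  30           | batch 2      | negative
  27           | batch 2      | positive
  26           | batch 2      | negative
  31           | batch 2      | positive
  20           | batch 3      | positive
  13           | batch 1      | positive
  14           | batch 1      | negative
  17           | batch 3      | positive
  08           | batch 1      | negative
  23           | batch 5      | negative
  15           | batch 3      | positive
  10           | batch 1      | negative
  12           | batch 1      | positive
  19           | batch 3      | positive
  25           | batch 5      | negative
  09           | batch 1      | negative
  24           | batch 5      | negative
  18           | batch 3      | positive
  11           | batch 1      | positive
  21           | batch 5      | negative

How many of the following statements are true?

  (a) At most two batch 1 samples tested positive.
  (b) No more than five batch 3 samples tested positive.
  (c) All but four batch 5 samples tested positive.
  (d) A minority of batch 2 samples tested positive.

(a) batch 1: |A| = 7, |A ∩ B| = 3; needs |A ∩ B| ≤ 2 — false.
(b) batch 3: |A| = 6, |A ∩ B| = 6; needs |A ∩ B| ≤ 5 — false.
(c) batch 5: |A| = 5, |A ∩ B| = 0; needs |A ∖ B| = 4 — false.
(d) batch 2: |A| = 6, |A ∩ B| = 3; needs |A ∩ B| < |A ∖ B| — false.

0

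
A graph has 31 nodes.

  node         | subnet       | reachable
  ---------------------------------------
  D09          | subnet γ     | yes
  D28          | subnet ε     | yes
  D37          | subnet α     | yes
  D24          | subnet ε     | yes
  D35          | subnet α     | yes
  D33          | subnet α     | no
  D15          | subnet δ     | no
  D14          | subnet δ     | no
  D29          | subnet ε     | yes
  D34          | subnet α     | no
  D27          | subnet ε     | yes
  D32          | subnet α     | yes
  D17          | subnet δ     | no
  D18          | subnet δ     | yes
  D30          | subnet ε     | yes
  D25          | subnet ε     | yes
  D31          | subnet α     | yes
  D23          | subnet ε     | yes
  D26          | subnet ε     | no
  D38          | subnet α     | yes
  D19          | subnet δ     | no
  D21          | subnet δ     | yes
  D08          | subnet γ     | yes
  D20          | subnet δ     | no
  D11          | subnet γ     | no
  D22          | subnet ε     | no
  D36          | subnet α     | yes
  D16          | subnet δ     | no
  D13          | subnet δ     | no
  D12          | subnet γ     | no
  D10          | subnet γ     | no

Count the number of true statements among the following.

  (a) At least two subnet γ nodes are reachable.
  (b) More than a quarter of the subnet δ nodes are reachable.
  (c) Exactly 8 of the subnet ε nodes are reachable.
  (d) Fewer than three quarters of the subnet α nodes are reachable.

1

(a) subnet γ: |A| = 5, |A ∩ B| = 2; needs |A ∩ B| ≥ 2 — true.
(b) subnet δ: |A| = 9, |A ∩ B| = 2; needs |A ∩ B| / |A| > 1/4 — false.
(c) subnet ε: |A| = 9, |A ∩ B| = 7; needs |A ∩ B| = 8 — false.
(d) subnet α: |A| = 8, |A ∩ B| = 6; needs |A ∩ B| / |A| < 3/4 — false.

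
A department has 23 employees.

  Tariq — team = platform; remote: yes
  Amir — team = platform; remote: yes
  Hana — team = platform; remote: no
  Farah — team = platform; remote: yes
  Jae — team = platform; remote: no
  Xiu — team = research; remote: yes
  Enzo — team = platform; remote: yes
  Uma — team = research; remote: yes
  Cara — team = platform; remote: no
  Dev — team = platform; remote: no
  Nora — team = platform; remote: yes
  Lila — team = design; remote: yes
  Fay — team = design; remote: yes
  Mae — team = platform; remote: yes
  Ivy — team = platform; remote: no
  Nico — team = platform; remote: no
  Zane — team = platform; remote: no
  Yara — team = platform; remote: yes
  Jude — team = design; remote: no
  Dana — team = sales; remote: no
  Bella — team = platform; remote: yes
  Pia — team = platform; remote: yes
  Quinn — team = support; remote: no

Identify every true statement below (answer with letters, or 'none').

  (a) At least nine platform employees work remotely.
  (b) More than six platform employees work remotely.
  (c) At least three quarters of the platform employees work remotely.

|A| = 16, |A ∩ B| = 9, |A ∖ B| = 7.
(a) |A ∩ B| ≥ 9: holds.
(b) |A ∩ B| > 6: holds.
(c) |A ∩ B| / |A| ≥ 3/4: fails.

(a), (b)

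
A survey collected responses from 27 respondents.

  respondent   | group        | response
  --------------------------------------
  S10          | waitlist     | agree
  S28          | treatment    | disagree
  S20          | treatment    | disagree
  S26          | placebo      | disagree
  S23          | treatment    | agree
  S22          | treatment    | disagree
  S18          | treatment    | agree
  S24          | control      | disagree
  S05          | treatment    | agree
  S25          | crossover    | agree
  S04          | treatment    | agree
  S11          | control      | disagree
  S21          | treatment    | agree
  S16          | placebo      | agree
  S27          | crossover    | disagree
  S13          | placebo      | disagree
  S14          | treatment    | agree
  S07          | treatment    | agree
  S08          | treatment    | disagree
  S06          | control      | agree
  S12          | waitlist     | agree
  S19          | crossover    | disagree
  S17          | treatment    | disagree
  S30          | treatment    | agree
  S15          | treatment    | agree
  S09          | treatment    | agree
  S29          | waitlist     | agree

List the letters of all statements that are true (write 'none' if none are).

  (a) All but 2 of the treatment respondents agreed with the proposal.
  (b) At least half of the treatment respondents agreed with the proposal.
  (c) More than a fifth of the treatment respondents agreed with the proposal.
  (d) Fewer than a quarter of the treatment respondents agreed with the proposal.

(b), (c)

|A| = 15, |A ∩ B| = 10, |A ∖ B| = 5.
(a) |A ∖ B| = 2: fails.
(b) |A ∩ B| ≥ |A ∖ B|: holds.
(c) |A ∩ B| / |A| > 1/5: holds.
(d) |A ∩ B| / |A| < 1/4: fails.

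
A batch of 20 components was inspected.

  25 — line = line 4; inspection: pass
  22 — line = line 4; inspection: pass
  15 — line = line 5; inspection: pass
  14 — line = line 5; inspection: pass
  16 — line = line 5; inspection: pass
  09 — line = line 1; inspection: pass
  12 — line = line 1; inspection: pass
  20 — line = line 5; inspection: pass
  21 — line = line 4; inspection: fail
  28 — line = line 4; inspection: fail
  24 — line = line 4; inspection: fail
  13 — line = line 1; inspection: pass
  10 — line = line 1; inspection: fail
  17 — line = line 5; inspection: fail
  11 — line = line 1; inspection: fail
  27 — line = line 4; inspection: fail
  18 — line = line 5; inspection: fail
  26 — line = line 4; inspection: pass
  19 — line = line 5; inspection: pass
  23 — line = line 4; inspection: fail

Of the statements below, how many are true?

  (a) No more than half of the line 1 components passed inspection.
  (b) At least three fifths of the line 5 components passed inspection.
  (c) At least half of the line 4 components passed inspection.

(a) line 1: |A| = 5, |A ∩ B| = 3; needs |A ∩ B| ≤ |A ∖ B| — false.
(b) line 5: |A| = 7, |A ∩ B| = 5; needs |A ∩ B| / |A| ≥ 3/5 — true.
(c) line 4: |A| = 8, |A ∩ B| = 3; needs |A ∩ B| ≥ |A ∖ B| — false.

1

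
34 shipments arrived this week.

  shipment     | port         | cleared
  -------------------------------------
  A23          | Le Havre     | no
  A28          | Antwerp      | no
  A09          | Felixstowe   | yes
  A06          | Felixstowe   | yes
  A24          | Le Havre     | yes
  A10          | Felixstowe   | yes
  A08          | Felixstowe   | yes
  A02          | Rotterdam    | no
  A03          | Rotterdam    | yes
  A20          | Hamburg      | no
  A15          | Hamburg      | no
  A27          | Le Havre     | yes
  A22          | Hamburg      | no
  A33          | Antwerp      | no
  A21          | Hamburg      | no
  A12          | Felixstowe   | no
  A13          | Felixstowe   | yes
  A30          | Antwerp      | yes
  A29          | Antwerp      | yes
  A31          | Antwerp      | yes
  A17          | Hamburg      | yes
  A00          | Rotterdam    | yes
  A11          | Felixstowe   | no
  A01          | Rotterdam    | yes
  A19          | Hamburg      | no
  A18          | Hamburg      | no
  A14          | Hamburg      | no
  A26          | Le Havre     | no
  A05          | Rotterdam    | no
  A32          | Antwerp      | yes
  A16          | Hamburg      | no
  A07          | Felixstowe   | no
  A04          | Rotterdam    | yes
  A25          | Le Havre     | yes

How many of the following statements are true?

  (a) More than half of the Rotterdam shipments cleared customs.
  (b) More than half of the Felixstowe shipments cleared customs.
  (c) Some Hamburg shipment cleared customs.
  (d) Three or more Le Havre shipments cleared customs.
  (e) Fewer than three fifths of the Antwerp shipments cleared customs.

4

(a) Rotterdam: |A| = 6, |A ∩ B| = 4; needs |A ∩ B| > |A ∖ B| — true.
(b) Felixstowe: |A| = 8, |A ∩ B| = 5; needs |A ∩ B| > |A ∖ B| — true.
(c) Hamburg: |A| = 9, |A ∩ B| = 1; needs A ∩ B ≠ ∅ (|A ∩ B| ≥ 1) — true.
(d) Le Havre: |A| = 5, |A ∩ B| = 3; needs |A ∩ B| ≥ 3 — true.
(e) Antwerp: |A| = 6, |A ∩ B| = 4; needs |A ∩ B| / |A| < 3/5 — false.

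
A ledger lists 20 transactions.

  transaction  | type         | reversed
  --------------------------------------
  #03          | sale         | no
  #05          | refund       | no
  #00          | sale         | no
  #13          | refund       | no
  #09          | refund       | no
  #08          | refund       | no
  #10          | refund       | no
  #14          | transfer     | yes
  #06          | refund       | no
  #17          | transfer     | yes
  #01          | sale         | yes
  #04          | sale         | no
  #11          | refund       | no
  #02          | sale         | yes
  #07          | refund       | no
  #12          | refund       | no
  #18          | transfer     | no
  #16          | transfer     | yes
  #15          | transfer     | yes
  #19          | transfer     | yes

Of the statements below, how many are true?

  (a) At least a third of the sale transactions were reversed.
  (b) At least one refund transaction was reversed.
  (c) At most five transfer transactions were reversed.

(a) sale: |A| = 5, |A ∩ B| = 2; needs |A ∩ B| / |A| ≥ 1/3 — true.
(b) refund: |A| = 9, |A ∩ B| = 0; needs A ∩ B ≠ ∅ (|A ∩ B| ≥ 1) — false.
(c) transfer: |A| = 6, |A ∩ B| = 5; needs |A ∩ B| ≤ 5 — true.

2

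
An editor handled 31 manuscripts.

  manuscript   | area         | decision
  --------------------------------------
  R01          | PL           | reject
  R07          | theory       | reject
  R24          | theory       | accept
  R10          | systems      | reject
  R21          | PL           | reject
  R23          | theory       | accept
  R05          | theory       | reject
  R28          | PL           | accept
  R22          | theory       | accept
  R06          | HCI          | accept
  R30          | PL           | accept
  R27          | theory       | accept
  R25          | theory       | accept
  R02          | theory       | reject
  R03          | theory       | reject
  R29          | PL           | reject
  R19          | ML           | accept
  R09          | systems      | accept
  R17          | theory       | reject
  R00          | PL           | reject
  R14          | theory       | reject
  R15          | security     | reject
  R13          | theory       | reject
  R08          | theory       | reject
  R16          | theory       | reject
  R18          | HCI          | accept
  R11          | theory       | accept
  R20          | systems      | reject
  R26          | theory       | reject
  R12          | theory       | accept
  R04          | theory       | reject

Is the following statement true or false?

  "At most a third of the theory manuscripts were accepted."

The determiner here denotes the relation: |A ∩ B| / |A| ≤ 1/3.
|A| = 18, |A ∩ B| = 7, |A ∖ B| = 11.
|A ∩ B|/|A| = 7/18, so the statement is false.

False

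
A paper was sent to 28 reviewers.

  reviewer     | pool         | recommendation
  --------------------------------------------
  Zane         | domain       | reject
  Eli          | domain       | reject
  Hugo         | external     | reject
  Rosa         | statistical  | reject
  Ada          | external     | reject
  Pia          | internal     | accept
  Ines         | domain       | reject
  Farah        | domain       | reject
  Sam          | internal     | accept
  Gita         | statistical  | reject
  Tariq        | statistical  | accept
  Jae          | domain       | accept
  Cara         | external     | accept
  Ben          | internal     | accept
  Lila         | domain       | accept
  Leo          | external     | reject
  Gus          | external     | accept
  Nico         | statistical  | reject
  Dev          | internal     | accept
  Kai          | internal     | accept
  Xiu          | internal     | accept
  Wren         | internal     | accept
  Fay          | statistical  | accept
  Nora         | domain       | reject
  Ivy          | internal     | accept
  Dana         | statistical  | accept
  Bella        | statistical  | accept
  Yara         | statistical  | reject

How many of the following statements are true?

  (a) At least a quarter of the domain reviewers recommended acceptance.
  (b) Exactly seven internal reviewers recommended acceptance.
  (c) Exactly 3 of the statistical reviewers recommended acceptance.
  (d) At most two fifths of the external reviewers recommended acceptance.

2

(a) domain: |A| = 7, |A ∩ B| = 2; needs |A ∩ B| / |A| ≥ 1/4 — true.
(b) internal: |A| = 8, |A ∩ B| = 8; needs |A ∩ B| = 7 — false.
(c) statistical: |A| = 8, |A ∩ B| = 4; needs |A ∩ B| = 3 — false.
(d) external: |A| = 5, |A ∩ B| = 2; needs |A ∩ B| / |A| ≤ 2/5 — true.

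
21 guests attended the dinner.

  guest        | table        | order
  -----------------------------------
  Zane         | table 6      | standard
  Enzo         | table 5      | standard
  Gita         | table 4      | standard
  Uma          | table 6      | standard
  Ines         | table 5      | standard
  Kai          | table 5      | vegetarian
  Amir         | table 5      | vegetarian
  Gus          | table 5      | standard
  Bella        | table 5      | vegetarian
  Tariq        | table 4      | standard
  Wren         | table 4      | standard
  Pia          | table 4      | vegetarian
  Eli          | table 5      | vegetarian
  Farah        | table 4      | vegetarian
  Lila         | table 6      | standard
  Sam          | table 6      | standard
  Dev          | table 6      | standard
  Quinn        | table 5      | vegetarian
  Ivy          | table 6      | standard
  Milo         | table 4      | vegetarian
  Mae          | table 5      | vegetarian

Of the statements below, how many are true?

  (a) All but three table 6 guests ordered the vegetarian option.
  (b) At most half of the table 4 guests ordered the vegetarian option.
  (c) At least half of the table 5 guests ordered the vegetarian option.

2

(a) table 6: |A| = 6, |A ∩ B| = 0; needs |A ∖ B| = 3 — false.
(b) table 4: |A| = 6, |A ∩ B| = 3; needs |A ∩ B| ≤ |A ∖ B| — true.
(c) table 5: |A| = 9, |A ∩ B| = 6; needs |A ∩ B| ≥ |A ∖ B| — true.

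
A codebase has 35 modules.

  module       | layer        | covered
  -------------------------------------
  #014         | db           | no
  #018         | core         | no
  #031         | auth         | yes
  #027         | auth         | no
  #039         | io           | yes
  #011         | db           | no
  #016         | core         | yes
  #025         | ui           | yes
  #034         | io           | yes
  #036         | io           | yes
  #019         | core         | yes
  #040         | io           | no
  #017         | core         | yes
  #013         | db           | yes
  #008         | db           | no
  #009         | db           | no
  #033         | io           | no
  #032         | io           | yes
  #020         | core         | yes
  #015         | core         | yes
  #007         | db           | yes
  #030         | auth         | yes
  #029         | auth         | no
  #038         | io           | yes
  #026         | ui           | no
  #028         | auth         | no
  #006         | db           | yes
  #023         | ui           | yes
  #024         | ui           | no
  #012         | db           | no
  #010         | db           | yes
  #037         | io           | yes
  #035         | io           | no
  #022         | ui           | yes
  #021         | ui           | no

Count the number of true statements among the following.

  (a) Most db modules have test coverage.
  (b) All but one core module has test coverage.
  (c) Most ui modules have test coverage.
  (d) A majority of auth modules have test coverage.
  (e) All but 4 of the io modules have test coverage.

(a) db: |A| = 9, |A ∩ B| = 4; needs |A ∩ B| > |A ∖ B| — false.
(b) core: |A| = 6, |A ∩ B| = 5; needs |A ∖ B| = 1 — true.
(c) ui: |A| = 6, |A ∩ B| = 3; needs |A ∩ B| > |A ∖ B| — false.
(d) auth: |A| = 5, |A ∩ B| = 2; needs |A ∩ B| > |A ∖ B| — false.
(e) io: |A| = 9, |A ∩ B| = 6; needs |A ∖ B| = 4 — false.

1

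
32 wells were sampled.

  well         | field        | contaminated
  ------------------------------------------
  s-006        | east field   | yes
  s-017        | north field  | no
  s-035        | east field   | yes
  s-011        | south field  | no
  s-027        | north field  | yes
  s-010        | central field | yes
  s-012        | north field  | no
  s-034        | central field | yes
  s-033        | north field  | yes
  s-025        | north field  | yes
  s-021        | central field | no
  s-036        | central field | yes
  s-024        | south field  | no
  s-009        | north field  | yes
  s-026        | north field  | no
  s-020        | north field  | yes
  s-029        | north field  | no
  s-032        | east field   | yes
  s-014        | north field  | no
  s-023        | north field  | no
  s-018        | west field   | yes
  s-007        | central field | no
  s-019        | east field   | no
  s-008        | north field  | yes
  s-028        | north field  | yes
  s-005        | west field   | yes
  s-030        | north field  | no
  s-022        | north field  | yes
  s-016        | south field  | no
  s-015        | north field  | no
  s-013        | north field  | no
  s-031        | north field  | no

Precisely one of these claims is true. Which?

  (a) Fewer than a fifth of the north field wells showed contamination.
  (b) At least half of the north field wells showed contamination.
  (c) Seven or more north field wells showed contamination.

|A| = 18, |A ∩ B| = 8, |A ∖ B| = 10.
(a) requires |A ∩ B| / |A| < 1/5: false.
(b) requires |A ∩ B| ≥ |A ∖ B|: false.
(c) requires |A ∩ B| ≥ 7: true.

(c)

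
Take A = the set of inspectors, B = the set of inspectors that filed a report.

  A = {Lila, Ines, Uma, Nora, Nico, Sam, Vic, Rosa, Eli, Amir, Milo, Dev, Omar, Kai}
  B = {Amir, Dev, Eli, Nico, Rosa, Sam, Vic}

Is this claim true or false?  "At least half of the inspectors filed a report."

The determiner here denotes the relation: |A ∩ B| ≥ |A ∖ B|.
A (the restrictor) = {Lila, Ines, Uma, Nora, Nico, Sam, Vic, Rosa, Eli, Amir, Milo, Dev, Omar, Kai}, |A| = 14.
A ∩ B = {Nico, Sam, Vic, Rosa, Eli, Amir, Dev}, so |A ∩ B| = 7.
A ∖ B = {Lila, Ines, Uma, Nora, Milo, Omar, Kai}, so |A ∖ B| = 7.
7 = 7, so the statement is true.

True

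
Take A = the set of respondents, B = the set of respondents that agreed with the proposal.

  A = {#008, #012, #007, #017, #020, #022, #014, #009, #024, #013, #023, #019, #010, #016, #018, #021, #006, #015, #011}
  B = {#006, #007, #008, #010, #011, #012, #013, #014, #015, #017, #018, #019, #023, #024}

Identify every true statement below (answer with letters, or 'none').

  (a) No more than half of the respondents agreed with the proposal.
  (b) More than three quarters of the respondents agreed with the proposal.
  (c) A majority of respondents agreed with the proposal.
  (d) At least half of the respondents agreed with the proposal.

|A| = 19, |A ∩ B| = 14, |A ∖ B| = 5.
(a) |A ∩ B| ≤ |A ∖ B|: fails.
(b) |A ∩ B| / |A| > 3/4: fails.
(c) |A ∩ B| > |A ∖ B|: holds.
(d) |A ∩ B| ≥ |A ∖ B|: holds.

(c), (d)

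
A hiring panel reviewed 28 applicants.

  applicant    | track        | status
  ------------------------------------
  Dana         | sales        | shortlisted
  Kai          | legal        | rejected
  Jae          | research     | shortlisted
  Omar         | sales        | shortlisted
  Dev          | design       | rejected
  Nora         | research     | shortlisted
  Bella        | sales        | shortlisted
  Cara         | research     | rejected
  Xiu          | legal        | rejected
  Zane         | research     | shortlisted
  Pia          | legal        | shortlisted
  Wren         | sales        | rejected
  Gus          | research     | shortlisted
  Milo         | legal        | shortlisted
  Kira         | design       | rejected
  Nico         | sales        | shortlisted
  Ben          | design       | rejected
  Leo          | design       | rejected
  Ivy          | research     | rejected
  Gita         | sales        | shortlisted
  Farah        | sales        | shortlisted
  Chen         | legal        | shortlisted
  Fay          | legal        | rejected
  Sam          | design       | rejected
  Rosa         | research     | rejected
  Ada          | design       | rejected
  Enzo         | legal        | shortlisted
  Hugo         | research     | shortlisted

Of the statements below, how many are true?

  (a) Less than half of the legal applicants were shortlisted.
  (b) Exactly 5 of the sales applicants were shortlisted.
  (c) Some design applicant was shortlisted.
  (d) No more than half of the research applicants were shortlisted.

(a) legal: |A| = 7, |A ∩ B| = 4; needs |A ∩ B| < |A ∖ B| — false.
(b) sales: |A| = 7, |A ∩ B| = 6; needs |A ∩ B| = 5 — false.
(c) design: |A| = 6, |A ∩ B| = 0; needs A ∩ B ≠ ∅ (|A ∩ B| ≥ 1) — false.
(d) research: |A| = 8, |A ∩ B| = 5; needs |A ∩ B| ≤ |A ∖ B| — false.

0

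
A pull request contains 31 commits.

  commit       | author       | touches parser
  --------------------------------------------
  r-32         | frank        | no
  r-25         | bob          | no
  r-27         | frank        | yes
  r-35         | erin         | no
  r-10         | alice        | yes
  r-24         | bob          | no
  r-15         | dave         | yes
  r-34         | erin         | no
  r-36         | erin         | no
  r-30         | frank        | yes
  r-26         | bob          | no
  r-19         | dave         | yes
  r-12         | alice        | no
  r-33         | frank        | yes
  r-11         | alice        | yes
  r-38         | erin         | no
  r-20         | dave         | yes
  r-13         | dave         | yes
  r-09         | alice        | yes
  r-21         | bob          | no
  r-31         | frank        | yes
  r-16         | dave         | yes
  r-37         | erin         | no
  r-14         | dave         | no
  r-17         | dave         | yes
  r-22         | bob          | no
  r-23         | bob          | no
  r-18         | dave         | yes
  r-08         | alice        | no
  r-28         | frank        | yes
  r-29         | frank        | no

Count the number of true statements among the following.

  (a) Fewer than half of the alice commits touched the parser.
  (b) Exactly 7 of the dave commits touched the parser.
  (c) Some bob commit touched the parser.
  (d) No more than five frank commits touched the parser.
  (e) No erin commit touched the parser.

3

(a) alice: |A| = 5, |A ∩ B| = 3; needs |A ∩ B| < |A ∖ B| — false.
(b) dave: |A| = 8, |A ∩ B| = 7; needs |A ∩ B| = 7 — true.
(c) bob: |A| = 6, |A ∩ B| = 0; needs A ∩ B ≠ ∅ (|A ∩ B| ≥ 1) — false.
(d) frank: |A| = 7, |A ∩ B| = 5; needs |A ∩ B| ≤ 5 — true.
(e) erin: |A| = 5, |A ∩ B| = 0; needs A ∩ B = ∅ (|A ∩ B| = 0) — true.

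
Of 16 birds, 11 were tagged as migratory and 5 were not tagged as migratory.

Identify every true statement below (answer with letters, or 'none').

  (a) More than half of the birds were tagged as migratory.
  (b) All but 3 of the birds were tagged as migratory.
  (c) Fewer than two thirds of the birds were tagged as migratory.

(a)

|A| = 16, |A ∩ B| = 11, |A ∖ B| = 5.
(a) |A ∩ B| > |A ∖ B|: holds.
(b) |A ∖ B| = 3: fails.
(c) |A ∩ B| / |A| < 2/3: fails.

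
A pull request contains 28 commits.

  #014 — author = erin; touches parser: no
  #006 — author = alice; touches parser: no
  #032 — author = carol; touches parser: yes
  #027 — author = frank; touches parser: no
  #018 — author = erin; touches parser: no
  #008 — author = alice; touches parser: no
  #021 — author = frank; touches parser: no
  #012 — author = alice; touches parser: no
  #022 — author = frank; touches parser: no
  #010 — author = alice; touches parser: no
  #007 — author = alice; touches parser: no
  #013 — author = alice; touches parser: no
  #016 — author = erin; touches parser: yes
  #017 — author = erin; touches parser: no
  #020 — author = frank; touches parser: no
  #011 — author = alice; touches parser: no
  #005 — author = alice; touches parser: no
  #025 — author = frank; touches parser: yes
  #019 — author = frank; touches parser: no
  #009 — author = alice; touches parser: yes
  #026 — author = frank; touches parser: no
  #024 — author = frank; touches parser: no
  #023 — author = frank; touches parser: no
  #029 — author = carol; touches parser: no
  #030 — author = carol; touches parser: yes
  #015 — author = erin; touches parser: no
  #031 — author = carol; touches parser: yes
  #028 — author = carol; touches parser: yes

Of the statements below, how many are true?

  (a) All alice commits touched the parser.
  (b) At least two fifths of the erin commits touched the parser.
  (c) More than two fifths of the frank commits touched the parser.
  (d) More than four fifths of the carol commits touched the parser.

0

(a) alice: |A| = 9, |A ∩ B| = 1; needs A ⊆ B, i.e. every element of A is in B (|A ∖ B| = 0) — false.
(b) erin: |A| = 5, |A ∩ B| = 1; needs |A ∩ B| / |A| ≥ 2/5 — false.
(c) frank: |A| = 9, |A ∩ B| = 1; needs |A ∩ B| / |A| > 2/5 — false.
(d) carol: |A| = 5, |A ∩ B| = 4; needs |A ∩ B| / |A| > 4/5 — false.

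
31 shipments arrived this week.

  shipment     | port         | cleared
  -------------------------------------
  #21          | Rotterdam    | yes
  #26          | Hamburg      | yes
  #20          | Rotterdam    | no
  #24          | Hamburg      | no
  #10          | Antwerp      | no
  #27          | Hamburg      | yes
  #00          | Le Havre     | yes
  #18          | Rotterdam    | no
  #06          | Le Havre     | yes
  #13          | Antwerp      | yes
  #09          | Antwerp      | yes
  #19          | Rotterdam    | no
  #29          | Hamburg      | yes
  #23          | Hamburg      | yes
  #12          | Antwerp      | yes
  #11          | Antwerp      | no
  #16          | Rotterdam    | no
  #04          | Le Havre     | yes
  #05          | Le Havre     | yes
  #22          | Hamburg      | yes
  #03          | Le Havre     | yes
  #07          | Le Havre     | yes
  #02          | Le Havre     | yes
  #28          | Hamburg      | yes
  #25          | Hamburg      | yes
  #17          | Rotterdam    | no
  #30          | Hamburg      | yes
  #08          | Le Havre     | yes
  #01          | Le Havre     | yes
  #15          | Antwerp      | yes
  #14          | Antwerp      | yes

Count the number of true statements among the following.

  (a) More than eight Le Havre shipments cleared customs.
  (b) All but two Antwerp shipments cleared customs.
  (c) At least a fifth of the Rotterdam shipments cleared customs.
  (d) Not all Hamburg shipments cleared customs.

3

(a) Le Havre: |A| = 9, |A ∩ B| = 9; needs |A ∩ B| > 8 — true.
(b) Antwerp: |A| = 7, |A ∩ B| = 5; needs |A ∖ B| = 2 — true.
(c) Rotterdam: |A| = 6, |A ∩ B| = 1; needs |A ∩ B| / |A| ≥ 1/5 — false.
(d) Hamburg: |A| = 9, |A ∩ B| = 8; needs A ⊄ B (|A ∖ B| ≥ 1) — true.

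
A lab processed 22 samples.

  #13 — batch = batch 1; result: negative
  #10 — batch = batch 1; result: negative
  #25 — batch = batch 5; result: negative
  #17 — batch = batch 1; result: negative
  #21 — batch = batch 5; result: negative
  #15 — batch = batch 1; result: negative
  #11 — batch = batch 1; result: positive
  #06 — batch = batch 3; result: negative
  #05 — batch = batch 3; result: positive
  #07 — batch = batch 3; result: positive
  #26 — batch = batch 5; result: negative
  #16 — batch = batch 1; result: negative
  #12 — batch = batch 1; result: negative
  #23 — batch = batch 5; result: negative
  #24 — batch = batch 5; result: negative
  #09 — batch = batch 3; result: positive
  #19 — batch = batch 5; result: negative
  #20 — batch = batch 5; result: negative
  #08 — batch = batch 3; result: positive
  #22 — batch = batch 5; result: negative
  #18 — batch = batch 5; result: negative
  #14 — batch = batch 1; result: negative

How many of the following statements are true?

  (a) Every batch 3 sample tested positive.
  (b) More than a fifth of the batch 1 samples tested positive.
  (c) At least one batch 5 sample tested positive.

0

(a) batch 3: |A| = 5, |A ∩ B| = 4; needs A ⊆ B, i.e. every element of A is in B (|A ∖ B| = 0) — false.
(b) batch 1: |A| = 8, |A ∩ B| = 1; needs |A ∩ B| / |A| > 1/5 — false.
(c) batch 5: |A| = 9, |A ∩ B| = 0; needs A ∩ B ≠ ∅ (|A ∩ B| ≥ 1) — false.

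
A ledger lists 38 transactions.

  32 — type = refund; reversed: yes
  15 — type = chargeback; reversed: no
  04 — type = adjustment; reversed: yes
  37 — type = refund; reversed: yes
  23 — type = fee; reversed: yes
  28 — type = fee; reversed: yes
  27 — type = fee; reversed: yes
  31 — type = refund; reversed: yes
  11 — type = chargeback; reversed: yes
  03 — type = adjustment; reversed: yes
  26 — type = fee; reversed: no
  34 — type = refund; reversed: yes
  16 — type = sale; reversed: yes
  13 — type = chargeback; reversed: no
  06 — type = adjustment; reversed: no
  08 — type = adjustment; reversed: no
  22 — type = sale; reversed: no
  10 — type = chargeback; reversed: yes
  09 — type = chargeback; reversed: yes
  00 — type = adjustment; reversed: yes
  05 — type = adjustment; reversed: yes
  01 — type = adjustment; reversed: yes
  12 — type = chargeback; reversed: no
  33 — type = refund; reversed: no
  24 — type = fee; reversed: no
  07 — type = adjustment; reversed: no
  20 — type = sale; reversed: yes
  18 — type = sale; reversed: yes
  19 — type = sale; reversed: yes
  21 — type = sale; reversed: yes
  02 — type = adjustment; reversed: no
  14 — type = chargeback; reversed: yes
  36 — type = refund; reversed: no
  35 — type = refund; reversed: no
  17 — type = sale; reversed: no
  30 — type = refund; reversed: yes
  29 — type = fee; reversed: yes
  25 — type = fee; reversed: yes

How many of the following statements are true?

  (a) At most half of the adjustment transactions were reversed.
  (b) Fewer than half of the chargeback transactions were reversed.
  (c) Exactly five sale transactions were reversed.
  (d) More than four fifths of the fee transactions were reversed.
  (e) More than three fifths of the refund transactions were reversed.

(a) adjustment: |A| = 9, |A ∩ B| = 5; needs |A ∩ B| ≤ |A ∖ B| — false.
(b) chargeback: |A| = 7, |A ∩ B| = 4; needs |A ∩ B| < |A ∖ B| — false.
(c) sale: |A| = 7, |A ∩ B| = 5; needs |A ∩ B| = 5 — true.
(d) fee: |A| = 7, |A ∩ B| = 5; needs |A ∩ B| / |A| > 4/5 — false.
(e) refund: |A| = 8, |A ∩ B| = 5; needs |A ∩ B| / |A| > 3/5 — true.

2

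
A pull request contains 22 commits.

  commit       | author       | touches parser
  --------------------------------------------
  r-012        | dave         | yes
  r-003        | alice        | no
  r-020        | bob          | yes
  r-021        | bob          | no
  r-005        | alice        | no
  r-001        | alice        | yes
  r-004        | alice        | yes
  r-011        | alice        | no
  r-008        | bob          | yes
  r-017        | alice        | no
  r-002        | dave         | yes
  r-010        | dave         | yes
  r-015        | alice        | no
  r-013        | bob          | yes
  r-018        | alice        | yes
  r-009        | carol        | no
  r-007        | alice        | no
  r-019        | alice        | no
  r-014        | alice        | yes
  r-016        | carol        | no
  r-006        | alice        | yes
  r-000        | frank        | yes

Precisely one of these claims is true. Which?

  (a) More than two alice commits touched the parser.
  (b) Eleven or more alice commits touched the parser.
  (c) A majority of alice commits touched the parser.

(a)

|A| = 12, |A ∩ B| = 5, |A ∖ B| = 7.
(a) requires |A ∩ B| > 2: true.
(b) requires |A ∩ B| ≥ 11: false.
(c) requires |A ∩ B| > |A ∖ B|: false.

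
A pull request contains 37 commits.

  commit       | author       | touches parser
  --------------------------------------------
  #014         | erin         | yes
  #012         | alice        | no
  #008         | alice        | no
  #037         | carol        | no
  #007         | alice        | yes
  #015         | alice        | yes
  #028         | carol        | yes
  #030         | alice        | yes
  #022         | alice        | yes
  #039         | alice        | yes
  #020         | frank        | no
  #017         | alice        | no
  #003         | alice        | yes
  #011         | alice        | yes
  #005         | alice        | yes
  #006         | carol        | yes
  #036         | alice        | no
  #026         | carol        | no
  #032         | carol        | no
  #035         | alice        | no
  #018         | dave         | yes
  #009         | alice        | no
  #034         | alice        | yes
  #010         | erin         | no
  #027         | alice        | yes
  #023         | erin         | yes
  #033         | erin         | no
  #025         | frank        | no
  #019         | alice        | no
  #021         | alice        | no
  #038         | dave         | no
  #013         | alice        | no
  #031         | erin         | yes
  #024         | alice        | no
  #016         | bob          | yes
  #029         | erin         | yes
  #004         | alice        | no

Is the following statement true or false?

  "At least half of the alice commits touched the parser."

The determiner here denotes the relation: |A ∩ B| ≥ |A ∖ B|.
|A| = 21, |A ∩ B| = 10, |A ∖ B| = 11.
10 < 11, so the statement is false.

False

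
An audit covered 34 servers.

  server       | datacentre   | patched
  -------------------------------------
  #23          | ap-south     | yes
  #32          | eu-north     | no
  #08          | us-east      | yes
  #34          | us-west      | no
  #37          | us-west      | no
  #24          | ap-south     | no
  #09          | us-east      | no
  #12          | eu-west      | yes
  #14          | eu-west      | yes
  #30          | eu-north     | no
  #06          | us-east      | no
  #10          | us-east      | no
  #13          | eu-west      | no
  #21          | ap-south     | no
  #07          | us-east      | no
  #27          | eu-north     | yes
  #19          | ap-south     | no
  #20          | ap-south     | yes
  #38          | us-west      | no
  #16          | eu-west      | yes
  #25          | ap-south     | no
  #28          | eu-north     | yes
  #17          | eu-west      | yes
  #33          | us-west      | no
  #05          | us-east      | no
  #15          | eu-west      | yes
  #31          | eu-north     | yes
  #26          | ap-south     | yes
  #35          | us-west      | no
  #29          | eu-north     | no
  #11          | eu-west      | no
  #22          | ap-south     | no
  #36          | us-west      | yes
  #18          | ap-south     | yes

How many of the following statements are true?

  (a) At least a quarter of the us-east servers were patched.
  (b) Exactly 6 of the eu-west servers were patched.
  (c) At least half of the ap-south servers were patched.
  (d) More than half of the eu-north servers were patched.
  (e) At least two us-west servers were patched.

0

(a) us-east: |A| = 6, |A ∩ B| = 1; needs |A ∩ B| / |A| ≥ 1/4 — false.
(b) eu-west: |A| = 7, |A ∩ B| = 5; needs |A ∩ B| = 6 — false.
(c) ap-south: |A| = 9, |A ∩ B| = 4; needs |A ∩ B| ≥ |A ∖ B| — false.
(d) eu-north: |A| = 6, |A ∩ B| = 3; needs |A ∩ B| > |A ∖ B| — false.
(e) us-west: |A| = 6, |A ∩ B| = 1; needs |A ∩ B| ≥ 2 — false.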